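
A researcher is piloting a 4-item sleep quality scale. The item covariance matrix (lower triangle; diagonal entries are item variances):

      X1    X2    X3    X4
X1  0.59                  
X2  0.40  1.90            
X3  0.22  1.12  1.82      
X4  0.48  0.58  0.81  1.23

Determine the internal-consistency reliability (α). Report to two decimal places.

α = 0.75

Σσ²ᵢ = 0.59 + 1.90 + 1.82 + 1.23 = 5.54
Sum of the distinct covariances = 3.61
total variance = 5.54 + 2 × 3.61 = 12.76
α = (k/(k−1))·(1 − Σσ²ᵢ/total variance) = (4/3)·(1 − 5.54/12.76) = 0.75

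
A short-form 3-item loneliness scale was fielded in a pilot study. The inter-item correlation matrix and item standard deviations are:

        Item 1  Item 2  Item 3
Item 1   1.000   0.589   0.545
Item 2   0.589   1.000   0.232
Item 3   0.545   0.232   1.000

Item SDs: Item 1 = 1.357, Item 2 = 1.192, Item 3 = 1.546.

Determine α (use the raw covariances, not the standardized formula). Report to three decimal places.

Σσ²ᵢ = 1.357² + 1.192² + 1.546² = 5.6524
Covariances σ_ij = r_ij · s_i · s_j:
  σ(Item 1,Item 2) = 0.589 × 1.357 × 1.192 = 0.9527
  σ(Item 1,Item 3) = 0.545 × 1.357 × 1.546 = 1.1434
  σ(Item 2,Item 3) = 0.232 × 1.192 × 1.546 = 0.4275
σ²_T = Σσ²ᵢ + 2·Σσ_ij = 5.6524 + 2 × 2.5236 = 10.6996
α = (3/2)·(1 − 5.6524/10.6996) = 0.708

α = 0.708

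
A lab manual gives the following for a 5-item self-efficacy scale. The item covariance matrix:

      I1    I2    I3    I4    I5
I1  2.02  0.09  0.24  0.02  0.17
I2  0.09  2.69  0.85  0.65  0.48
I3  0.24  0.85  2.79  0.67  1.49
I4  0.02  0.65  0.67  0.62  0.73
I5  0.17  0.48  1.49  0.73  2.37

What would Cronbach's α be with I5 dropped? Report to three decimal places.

Remaining items: I1, I2, I3, I4 (k = 4).
sum of item variances = 2.02 + 2.69 + 2.79 + 0.62 = 8.12
Var(T) = 8.12 + 2 × 2.52 = 13.16
α (item deleted) = (4/3)·(1 − 8.12/13.16) = 0.511

α = 0.511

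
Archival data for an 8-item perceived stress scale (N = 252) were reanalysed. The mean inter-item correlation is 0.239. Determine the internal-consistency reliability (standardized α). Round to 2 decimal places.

standardized α = 0.72

Standardized α = k·r̄ / (1 + (k−1)·r̄) = 8 × 0.239 / (1 + 7 × 0.239)
  = 1.9120 / 2.6730 = 0.72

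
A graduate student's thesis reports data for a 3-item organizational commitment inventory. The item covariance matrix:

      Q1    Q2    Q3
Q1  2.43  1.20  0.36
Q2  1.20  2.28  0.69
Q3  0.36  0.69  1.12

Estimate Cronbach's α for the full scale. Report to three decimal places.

Cronbach's α = 0.653

sum of item variances = 2.43 + 2.28 + 1.12 = 5.83
Sum of off-diagonal covariances = 2.25
σ²_total = 5.83 + 2 × 2.25 = 10.33
α = (k/(k−1))·(1 − sum of item variances/σ²_total) = (3/2)·(1 − 5.83/10.33) = 0.653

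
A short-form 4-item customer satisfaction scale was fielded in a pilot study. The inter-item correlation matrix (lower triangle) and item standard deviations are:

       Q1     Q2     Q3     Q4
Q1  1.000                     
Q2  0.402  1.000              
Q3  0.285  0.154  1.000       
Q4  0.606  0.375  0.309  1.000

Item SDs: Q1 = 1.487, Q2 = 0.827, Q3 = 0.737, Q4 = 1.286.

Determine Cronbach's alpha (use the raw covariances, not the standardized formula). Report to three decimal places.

Σσ²ᵢ = 1.487² + 0.827² + 0.737² + 1.286² = 5.0921
Covariances σ_ij = r_ij · s_i · s_j:
  σ(Q1,Q2) = 0.402 × 1.487 × 0.827 = 0.4944
  σ(Q1,Q3) = 0.285 × 1.487 × 0.737 = 0.3123
  σ(Q1,Q4) = 0.606 × 1.487 × 1.286 = 1.1588
  σ(Q2,Q3) = 0.154 × 0.827 × 0.737 = 0.0939
  σ(Q2,Q4) = 0.375 × 0.827 × 1.286 = 0.3988
  σ(Q3,Q4) = 0.309 × 0.737 × 1.286 = 0.2929
σ²_T = Σσ²ᵢ + 2·Σσ_ij = 5.0921 + 2 × 2.7511 = 10.5943
α = (4/3)·(1 − 5.0921/10.5943) = 0.692

α = 0.692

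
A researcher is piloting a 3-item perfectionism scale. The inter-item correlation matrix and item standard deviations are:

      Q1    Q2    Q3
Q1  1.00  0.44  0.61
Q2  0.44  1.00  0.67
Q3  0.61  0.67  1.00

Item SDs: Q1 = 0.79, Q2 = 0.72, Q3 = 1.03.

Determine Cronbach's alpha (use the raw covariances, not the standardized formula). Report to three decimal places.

Cronbach's alpha = 0.795

Σσ²ᵢ = 0.79² + 0.72² + 1.03² = 2.2034
Covariances σ_ij = r_ij · s_i · s_j:
  σ(Q1,Q2) = 0.44 × 0.79 × 0.72 = 0.2503
  σ(Q1,Q3) = 0.61 × 0.79 × 1.03 = 0.4964
  σ(Q2,Q3) = 0.67 × 0.72 × 1.03 = 0.4969
σ²_T = Σσ²ᵢ + 2·Σσ_ij = 2.2034 + 2 × 1.2436 = 4.6906
α = (3/2)·(1 − 2.2034/4.6906) = 0.795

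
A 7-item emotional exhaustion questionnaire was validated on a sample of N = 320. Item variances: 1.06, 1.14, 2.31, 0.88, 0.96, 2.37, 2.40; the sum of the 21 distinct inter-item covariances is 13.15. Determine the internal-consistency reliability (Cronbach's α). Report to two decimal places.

Σσᵢ² = 1.06 + 1.14 + 2.31 + 0.88 + 0.96 + 2.37 + 2.40 = 11.12
Sum of distinct covariances = 13.15
total variance = Σσᵢ² + 2·Σcov = 11.12 + 2 × 13.15 = 37.42
α = (7/6)·(1 − 11.12/37.42) = 0.82

Cronbach's α = 0.82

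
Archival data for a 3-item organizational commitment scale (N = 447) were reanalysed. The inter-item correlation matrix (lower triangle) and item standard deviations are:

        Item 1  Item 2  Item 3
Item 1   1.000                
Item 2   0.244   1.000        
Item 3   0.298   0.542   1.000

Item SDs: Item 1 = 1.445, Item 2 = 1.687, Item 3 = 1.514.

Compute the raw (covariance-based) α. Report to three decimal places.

Σσ²ᵢ = 1.445² + 1.687² + 1.514² = 7.2262
Covariances σ_ij = r_ij · s_i · s_j:
  σ(Item 1,Item 2) = 0.244 × 1.445 × 1.687 = 0.5948
  σ(Item 1,Item 3) = 0.298 × 1.445 × 1.514 = 0.6519
  σ(Item 2,Item 3) = 0.542 × 1.687 × 1.514 = 1.3843
σ²_T = Σσ²ᵢ + 2·Σσ_ij = 7.2262 + 2 × 2.6310 = 12.4882
α = (3/2)·(1 − 7.2262/12.4882) = 0.632

α = 0.632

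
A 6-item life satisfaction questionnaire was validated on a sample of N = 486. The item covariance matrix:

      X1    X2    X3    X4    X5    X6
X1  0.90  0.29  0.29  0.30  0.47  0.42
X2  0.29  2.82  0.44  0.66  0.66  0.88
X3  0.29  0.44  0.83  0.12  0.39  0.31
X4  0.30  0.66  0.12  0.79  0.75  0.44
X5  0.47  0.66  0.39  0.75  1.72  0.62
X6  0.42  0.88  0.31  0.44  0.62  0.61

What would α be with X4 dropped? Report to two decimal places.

α = 0.73

Remaining items: X1, X2, X3, X5, X6 (k = 5).
Σσ²ᵢ = 0.90 + 2.82 + 0.83 + 1.72 + 0.61 = 6.88
σ²_T = 6.88 + 2 × 4.77 = 16.42
α (item deleted) = (5/4)·(1 − 6.88/16.42) = 0.73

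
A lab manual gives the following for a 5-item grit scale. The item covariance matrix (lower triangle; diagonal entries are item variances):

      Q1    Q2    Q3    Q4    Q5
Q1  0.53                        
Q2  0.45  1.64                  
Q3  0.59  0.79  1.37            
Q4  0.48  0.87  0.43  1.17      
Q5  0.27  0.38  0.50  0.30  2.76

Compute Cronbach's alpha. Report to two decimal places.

Σσᵢ² = 0.53 + 1.64 + 1.37 + 1.17 + 2.76 = 7.47
Σ_{i<j} σ_ij = 5.06
σ²_total = 7.47 + 2 × 5.06 = 17.59
α = (k/(k−1))·(1 − Σσᵢ²/σ²_total) = (5/4)·(1 − 7.47/17.59) = 0.72

Cronbach's alpha = 0.72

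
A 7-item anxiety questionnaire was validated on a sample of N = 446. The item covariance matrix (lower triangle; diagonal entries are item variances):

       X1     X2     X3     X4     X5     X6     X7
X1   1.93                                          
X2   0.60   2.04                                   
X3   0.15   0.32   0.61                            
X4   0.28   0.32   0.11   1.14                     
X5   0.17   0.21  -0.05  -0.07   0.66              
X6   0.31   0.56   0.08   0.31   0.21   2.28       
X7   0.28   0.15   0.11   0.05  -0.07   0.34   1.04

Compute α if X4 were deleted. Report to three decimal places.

Remaining items: X1, X2, X3, X5, X6, X7 (k = 6).
ΣVar(i) = 1.93 + 2.04 + 0.61 + 0.66 + 2.28 + 1.04 = 8.56
σ²_T = 8.56 + 2 × 3.37 = 15.30
α (item deleted) = (6/5)·(1 − 8.56/15.30) = 0.529

α = 0.529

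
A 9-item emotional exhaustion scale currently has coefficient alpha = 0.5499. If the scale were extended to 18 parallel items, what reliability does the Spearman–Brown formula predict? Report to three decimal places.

Length factor m = 18/9 = 2.0000
α' = m·α / (1 + (m−1)·α)
   = 18/9 × 0.5499 / (1 + (18/9 − 1) × 0.5499)
   = 1.0998 / 1.5499 = 0.710

predicted reliability = 0.710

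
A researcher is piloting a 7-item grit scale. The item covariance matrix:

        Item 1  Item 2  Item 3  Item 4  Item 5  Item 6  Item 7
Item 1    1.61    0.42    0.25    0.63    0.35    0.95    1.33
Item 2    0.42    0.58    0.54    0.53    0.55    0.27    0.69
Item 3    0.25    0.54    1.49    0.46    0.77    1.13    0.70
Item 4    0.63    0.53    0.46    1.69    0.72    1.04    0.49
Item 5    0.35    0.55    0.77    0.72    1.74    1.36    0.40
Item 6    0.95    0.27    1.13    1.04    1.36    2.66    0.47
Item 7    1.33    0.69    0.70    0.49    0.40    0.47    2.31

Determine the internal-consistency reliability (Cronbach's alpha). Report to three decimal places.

α = 0.816

Σσ²ᵢ = 1.61 + 0.58 + 1.49 + 1.69 + 1.74 + 2.66 + 2.31 = 12.08
Sum of off-diagonal covariances = 14.05
Var(T) = 12.08 + 2 × 14.05 = 40.18
α = (k/(k−1))·(1 − Σσ²ᵢ/Var(T)) = (7/6)·(1 − 12.08/40.18) = 0.816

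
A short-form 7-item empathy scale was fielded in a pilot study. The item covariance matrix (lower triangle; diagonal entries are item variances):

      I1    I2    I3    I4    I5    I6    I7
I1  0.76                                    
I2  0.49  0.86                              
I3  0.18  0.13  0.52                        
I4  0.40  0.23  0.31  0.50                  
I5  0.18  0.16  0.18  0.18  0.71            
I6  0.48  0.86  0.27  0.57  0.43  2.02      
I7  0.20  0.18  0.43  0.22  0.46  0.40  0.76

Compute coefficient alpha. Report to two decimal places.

ΣVar(i) = 0.76 + 0.86 + 0.52 + 0.50 + 0.71 + 2.02 + 0.76 = 6.13
Σ_{i<j} σ_ij = 6.94
Var(T) = 6.13 + 2 × 6.94 = 20.01
α = (k/(k−1))·(1 − ΣVar(i)/Var(T)) = (7/6)·(1 − 6.13/20.01) = 0.81

α = 0.81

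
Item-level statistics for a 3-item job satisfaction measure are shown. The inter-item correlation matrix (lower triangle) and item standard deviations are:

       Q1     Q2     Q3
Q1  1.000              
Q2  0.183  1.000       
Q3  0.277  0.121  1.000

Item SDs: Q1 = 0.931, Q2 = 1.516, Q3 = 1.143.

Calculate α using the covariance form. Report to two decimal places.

α = 0.38

Σσ²ᵢ = 0.931² + 1.516² + 1.143² = 4.4715
Covariances σ_ij = r_ij · s_i · s_j:
  σ(Q1,Q2) = 0.183 × 0.931 × 1.516 = 0.2583
  σ(Q1,Q3) = 0.277 × 0.931 × 1.143 = 0.2948
  σ(Q2,Q3) = 0.121 × 1.516 × 1.143 = 0.2097
σ²_T = Σσ²ᵢ + 2·Σσ_ij = 4.4715 + 2 × 0.7628 = 5.9971
α = (3/2)·(1 − 4.4715/5.9971) = 0.38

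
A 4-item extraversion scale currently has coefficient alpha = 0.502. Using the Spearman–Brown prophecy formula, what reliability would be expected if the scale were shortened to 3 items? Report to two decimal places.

Length factor m = 3/4 = 0.7500
α' = m·α / (1 − (1−m)·α)
   = 3/4 × 0.502 / (1 − (1 − 3/4) × 0.502)
   = 0.3765 / 0.8745 = 0.43

predicted reliability = 0.43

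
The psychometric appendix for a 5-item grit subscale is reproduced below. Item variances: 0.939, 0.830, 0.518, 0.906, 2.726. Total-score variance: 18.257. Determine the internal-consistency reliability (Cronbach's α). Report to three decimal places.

Σσᵢ² = 0.939 + 0.830 + 0.518 + 0.906 + 2.726 = 5.919
α = (k/(k−1))·(1 − Σσᵢ²/σ²_T) = (5/4)·(1 − 5.919/18.257) = 0.845

α = 0.845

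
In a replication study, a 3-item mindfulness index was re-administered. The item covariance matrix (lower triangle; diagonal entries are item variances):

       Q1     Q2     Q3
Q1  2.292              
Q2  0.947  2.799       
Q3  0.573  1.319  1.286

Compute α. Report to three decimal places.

α = 0.707

sum of item variances = 2.292 + 2.799 + 1.286 = 6.377
Σ_{i<j} σ_ij = 2.839
σ²_total = 6.377 + 2 × 2.839 = 12.055
α = (k/(k−1))·(1 − sum of item variances/σ²_total) = (3/2)·(1 − 6.377/12.055) = 0.707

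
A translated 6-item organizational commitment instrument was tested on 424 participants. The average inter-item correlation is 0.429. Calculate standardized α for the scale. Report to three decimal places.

α = 0.818

Standardized α = k·r̄ / (1 + (k−1)·r̄) = 6 × 0.429 / (1 + 5 × 0.429)
  = 2.5740 / 3.1450 = 0.818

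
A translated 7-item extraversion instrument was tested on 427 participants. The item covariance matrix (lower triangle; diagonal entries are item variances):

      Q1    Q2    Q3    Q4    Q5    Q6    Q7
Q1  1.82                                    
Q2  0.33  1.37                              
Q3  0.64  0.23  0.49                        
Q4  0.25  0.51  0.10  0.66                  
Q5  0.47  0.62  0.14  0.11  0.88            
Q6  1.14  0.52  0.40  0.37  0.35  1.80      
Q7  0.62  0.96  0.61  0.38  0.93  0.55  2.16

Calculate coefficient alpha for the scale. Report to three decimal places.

ΣVar(i) = 1.82 + 1.37 + 0.49 + 0.66 + 0.88 + 1.80 + 2.16 = 9.18
Σ_{i<j} σ_ij = 10.23
total variance = 9.18 + 2 × 10.23 = 29.64
α = (k/(k−1))·(1 − ΣVar(i)/total variance) = (7/6)·(1 − 9.18/29.64) = 0.805

coefficient alpha = 0.805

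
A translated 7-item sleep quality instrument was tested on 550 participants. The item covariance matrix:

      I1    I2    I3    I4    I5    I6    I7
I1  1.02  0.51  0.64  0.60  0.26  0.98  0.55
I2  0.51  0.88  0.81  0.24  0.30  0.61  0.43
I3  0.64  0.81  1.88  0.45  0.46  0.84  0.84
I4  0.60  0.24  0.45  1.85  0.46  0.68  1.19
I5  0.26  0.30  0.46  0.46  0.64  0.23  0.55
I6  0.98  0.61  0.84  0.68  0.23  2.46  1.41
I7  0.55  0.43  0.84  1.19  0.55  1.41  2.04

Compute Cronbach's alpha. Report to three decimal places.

Cronbach's alpha = 0.826

Σσ²ᵢ = 1.02 + 0.88 + 1.88 + 1.85 + 0.64 + 2.46 + 2.04 = 10.77
Sum of off-diagonal covariances = 13.04
σ²_total = 10.77 + 2 × 13.04 = 36.85
α = (k/(k−1))·(1 − Σσ²ᵢ/σ²_total) = (7/6)·(1 − 10.77/36.85) = 0.826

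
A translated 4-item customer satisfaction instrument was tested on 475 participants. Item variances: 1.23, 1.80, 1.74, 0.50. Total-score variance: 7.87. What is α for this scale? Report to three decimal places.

sum of item variances = 1.23 + 1.80 + 1.74 + 0.50 = 5.27
α = (k/(k−1))·(1 − sum of item variances/Var(T)) = (4/3)·(1 − 5.27/7.87) = 0.440

α = 0.440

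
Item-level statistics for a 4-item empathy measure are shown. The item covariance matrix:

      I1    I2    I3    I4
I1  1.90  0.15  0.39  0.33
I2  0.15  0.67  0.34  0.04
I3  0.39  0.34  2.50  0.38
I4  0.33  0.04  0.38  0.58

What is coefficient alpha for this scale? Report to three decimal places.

Σσ²ᵢ = 1.90 + 0.67 + 2.50 + 0.58 = 5.65
Sum of the distinct covariances = 1.63
σ²_total = 5.65 + 2 × 1.63 = 8.91
α = (k/(k−1))·(1 − Σσ²ᵢ/σ²_total) = (4/3)·(1 − 5.65/8.91) = 0.488

coefficient alpha = 0.488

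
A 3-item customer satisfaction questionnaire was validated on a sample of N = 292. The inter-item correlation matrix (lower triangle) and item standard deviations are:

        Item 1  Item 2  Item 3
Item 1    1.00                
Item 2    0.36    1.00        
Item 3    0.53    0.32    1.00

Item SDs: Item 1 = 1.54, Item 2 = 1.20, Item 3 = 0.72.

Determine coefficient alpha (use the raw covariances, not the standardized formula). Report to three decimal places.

Σσ²ᵢ = 1.54² + 1.20² + 0.72² = 4.3300
Covariances σ_ij = r_ij · s_i · s_j:
  σ(Item 1,Item 2) = 0.36 × 1.54 × 1.20 = 0.6653
  σ(Item 1,Item 3) = 0.53 × 1.54 × 0.72 = 0.5877
  σ(Item 2,Item 3) = 0.32 × 1.20 × 0.72 = 0.2765
σ²_T = Σσ²ᵢ + 2·Σσ_ij = 4.3300 + 2 × 1.5295 = 7.3890
α = (3/2)·(1 − 4.3300/7.3890) = 0.621

α = 0.621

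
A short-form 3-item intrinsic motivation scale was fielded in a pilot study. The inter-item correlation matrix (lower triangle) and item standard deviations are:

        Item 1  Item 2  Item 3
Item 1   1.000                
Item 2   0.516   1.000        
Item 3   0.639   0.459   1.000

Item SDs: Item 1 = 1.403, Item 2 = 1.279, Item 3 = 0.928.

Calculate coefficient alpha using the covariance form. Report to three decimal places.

Σσ²ᵢ = 1.403² + 1.279² + 0.928² = 4.4654
Covariances σ_ij = r_ij · s_i · s_j:
  σ(Item 1,Item 2) = 0.516 × 1.403 × 1.279 = 0.9259
  σ(Item 1,Item 3) = 0.639 × 1.403 × 0.928 = 0.8320
  σ(Item 2,Item 3) = 0.459 × 1.279 × 0.928 = 0.5448
σ²_T = Σσ²ᵢ + 2·Σσ_ij = 4.4654 + 2 × 2.3027 = 9.0708
α = (3/2)·(1 − 4.4654/9.0708) = 0.762

coefficient alpha = 0.762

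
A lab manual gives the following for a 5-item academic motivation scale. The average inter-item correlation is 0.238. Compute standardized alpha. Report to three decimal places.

Standardized α = k·r̄ / (1 + (k−1)·r̄) = 5 × 0.238 / (1 + 4 × 0.238)
  = 1.1900 / 1.9520 = 0.610

standardized alpha = 0.610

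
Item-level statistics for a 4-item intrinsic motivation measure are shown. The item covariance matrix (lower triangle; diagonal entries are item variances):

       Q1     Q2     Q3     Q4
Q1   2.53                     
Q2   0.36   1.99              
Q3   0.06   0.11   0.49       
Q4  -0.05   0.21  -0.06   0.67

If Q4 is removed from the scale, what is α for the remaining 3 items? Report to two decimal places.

Remaining items: Q1, Q2, Q3 (k = 3).
sum of item variances = 2.53 + 1.99 + 0.49 = 5.01
total variance = 5.01 + 2 × 0.53 = 6.07
α (item deleted) = (3/2)·(1 − 5.01/6.07) = 0.26

α = 0.26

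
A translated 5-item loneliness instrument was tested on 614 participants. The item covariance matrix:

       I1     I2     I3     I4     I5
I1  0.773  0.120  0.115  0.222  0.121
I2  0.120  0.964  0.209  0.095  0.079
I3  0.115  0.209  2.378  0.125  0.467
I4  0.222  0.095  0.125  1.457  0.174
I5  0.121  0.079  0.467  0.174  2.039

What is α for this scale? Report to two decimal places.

α = 0.39

sum of item variances = 0.773 + 0.964 + 2.378 + 1.457 + 2.039 = 7.611
Σ_{i<j} σ_ij = 1.727
σ²_T = 7.611 + 2 × 1.727 = 11.065
α = (k/(k−1))·(1 − sum of item variances/σ²_T) = (5/4)·(1 − 7.611/11.065) = 0.39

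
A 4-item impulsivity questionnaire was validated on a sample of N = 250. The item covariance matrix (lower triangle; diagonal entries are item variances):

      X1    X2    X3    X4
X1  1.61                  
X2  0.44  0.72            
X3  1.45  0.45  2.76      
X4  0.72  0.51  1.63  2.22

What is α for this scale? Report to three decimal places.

α = 0.783

sum of item variances = 1.61 + 0.72 + 2.76 + 2.22 = 7.31
Sum of off-diagonal covariances = 5.20
σ²_total = 7.31 + 2 × 5.20 = 17.71
α = (k/(k−1))·(1 − sum of item variances/σ²_total) = (4/3)·(1 − 7.31/17.71) = 0.783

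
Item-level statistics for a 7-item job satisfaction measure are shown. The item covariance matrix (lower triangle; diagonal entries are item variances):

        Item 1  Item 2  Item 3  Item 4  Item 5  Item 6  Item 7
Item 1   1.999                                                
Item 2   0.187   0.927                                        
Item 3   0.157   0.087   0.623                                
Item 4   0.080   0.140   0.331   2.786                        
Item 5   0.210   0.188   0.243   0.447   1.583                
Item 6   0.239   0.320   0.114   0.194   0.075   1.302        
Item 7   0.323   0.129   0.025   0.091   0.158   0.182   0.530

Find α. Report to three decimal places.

α = 0.520

sum of item variances = 1.999 + 0.927 + 0.623 + 2.786 + 1.583 + 1.302 + 0.530 = 9.750
Σ_{i<j} σ_ij = 3.920
σ²_total = 9.750 + 2 × 3.920 = 17.590
α = (k/(k−1))·(1 − sum of item variances/σ²_total) = (7/6)·(1 − 9.750/17.590) = 0.520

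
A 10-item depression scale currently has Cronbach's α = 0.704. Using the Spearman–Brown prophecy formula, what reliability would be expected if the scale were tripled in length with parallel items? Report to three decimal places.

predicted reliability = 0.877

Length factor m = 3
α' = m·α / (1 + (m−1)·α)
   = 3 × 0.704 / (1 + (3 − 1) × 0.704)
   = 2.1120 / 2.4080 = 0.877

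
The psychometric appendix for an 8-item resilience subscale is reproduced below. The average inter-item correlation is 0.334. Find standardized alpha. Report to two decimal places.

α = 0.80

Standardized α = k·r̄ / (1 + (k−1)·r̄) = 8 × 0.334 / (1 + 7 × 0.334)
  = 2.6720 / 3.3380 = 0.80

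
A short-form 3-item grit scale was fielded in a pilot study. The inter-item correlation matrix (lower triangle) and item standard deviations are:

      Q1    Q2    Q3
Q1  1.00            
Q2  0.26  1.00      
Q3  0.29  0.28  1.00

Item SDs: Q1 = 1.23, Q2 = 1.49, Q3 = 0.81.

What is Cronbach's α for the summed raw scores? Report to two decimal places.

α = 0.50

Σσ²ᵢ = 1.23² + 1.49² + 0.81² = 4.3891
Covariances σ_ij = r_ij · s_i · s_j:
  σ(Q1,Q2) = 0.26 × 1.23 × 1.49 = 0.4765
  σ(Q1,Q3) = 0.29 × 1.23 × 0.81 = 0.2889
  σ(Q2,Q3) = 0.28 × 1.49 × 0.81 = 0.3379
σ²_T = Σσ²ᵢ + 2·Σσ_ij = 4.3891 + 2 × 1.1033 = 6.5957
α = (3/2)·(1 − 4.3891/6.5957) = 0.50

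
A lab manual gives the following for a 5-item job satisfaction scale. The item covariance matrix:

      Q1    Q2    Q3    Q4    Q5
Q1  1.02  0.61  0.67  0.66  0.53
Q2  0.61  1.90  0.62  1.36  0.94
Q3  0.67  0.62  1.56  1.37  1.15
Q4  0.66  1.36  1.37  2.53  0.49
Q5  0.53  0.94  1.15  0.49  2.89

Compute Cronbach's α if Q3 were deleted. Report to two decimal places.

Remaining items: Q1, Q2, Q4, Q5 (k = 4).
sum of item variances = 1.02 + 1.90 + 2.53 + 2.89 = 8.34
σ²_total = 8.34 + 2 × 4.59 = 17.52
α (item deleted) = (4/3)·(1 − 8.34/17.52) = 0.70

α = 0.70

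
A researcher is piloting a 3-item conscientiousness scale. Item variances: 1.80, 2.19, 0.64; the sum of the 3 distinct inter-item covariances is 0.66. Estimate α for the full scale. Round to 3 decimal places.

α = 0.333

sum of item variances = 1.80 + 2.19 + 0.64 = 4.63
Sum of distinct covariances = 0.66
total variance = sum of item variances + 2·Σcov = 4.63 + 2 × 0.66 = 5.95
α = (3/2)·(1 − 4.63/5.95) = 0.333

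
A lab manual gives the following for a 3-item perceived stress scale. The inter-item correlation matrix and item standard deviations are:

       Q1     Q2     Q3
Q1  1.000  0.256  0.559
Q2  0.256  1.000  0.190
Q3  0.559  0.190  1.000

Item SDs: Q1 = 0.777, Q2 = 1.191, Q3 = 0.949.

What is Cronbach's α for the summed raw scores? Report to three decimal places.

Cronbach's α = 0.557

Σσ²ᵢ = 0.777² + 1.191² + 0.949² = 2.9228
Covariances σ_ij = r_ij · s_i · s_j:
  σ(Q1,Q2) = 0.256 × 0.777 × 1.191 = 0.2369
  σ(Q1,Q3) = 0.559 × 0.777 × 0.949 = 0.4122
  σ(Q2,Q3) = 0.190 × 1.191 × 0.949 = 0.2147
σ²_T = Σσ²ᵢ + 2·Σσ_ij = 2.9228 + 2 × 0.8638 = 4.6504
α = (3/2)·(1 − 2.9228/4.6504) = 0.557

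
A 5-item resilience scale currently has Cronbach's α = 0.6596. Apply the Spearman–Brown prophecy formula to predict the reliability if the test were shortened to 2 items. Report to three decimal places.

Length factor m = 2/5 = 0.4000
α' = m·α / (1 − (1−m)·α)
   = 2/5 × 0.6596 / (1 − (1 − 2/5) × 0.6596)
   = 0.2638 / 0.6042 = 0.437

predicted reliability = 0.437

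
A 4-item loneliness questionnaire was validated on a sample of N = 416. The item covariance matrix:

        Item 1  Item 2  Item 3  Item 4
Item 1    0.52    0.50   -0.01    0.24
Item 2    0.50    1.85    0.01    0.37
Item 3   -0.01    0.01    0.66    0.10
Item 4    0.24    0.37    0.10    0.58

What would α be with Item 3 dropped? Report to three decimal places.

α = 0.644

Remaining items: Item 1, Item 2, Item 4 (k = 3).
Σσᵢ² = 0.52 + 1.85 + 0.58 = 2.95
Var(T) = 2.95 + 2 × 1.11 = 5.17
α (item deleted) = (3/2)·(1 − 2.95/5.17) = 0.644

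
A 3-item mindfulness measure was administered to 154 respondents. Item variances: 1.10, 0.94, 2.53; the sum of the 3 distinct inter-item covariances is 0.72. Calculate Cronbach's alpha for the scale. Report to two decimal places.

α = 0.36

Σσᵢ² = 1.10 + 0.94 + 2.53 = 4.57
Sum of distinct covariances = 0.72
σ²_T = Σσᵢ² + 2·Σcov = 4.57 + 2 × 0.72 = 6.01
α = (3/2)·(1 − 4.57/6.01) = 0.36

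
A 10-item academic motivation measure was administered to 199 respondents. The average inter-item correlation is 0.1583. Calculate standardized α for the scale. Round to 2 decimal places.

Standardized α = k·r̄ / (1 + (k−1)·r̄) = 10 × 0.1583 / (1 + 9 × 0.1583)
  = 1.5830 / 2.4247 = 0.65

α = 0.65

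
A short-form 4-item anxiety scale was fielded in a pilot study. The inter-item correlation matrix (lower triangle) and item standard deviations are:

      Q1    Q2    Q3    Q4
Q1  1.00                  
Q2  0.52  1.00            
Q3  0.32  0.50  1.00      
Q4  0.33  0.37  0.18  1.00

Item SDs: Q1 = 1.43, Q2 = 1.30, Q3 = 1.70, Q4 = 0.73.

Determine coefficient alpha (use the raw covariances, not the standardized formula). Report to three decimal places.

Σσ²ᵢ = 1.43² + 1.30² + 1.70² + 0.73² = 7.1578
Covariances σ_ij = r_ij · s_i · s_j:
  σ(Q1,Q2) = 0.52 × 1.43 × 1.30 = 0.9667
  σ(Q1,Q3) = 0.32 × 1.43 × 1.70 = 0.7779
  σ(Q1,Q4) = 0.33 × 1.43 × 0.73 = 0.3445
  σ(Q2,Q3) = 0.50 × 1.30 × 1.70 = 1.1050
  σ(Q2,Q4) = 0.37 × 1.30 × 0.73 = 0.3511
  σ(Q3,Q4) = 0.18 × 1.70 × 0.73 = 0.2234
σ²_T = Σσ²ᵢ + 2·Σσ_ij = 7.1578 + 2 × 3.7686 = 14.6950
α = (4/3)·(1 − 7.1578/14.6950) = 0.684

α = 0.684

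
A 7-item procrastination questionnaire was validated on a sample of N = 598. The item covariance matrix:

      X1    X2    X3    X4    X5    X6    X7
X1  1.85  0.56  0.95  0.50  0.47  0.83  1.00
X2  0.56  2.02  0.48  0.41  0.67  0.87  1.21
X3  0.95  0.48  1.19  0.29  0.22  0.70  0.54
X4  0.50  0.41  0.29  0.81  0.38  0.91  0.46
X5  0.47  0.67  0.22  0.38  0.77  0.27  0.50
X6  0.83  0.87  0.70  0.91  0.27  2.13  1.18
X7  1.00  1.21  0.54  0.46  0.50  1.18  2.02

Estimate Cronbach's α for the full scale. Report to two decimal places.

α = 0.83

Σσᵢ² = 1.85 + 2.02 + 1.19 + 0.81 + 0.77 + 2.13 + 2.02 = 10.79
Sum of off-diagonal covariances = 13.40
total variance = 10.79 + 2 × 13.40 = 37.59
α = (k/(k−1))·(1 − Σσᵢ²/total variance) = (7/6)·(1 − 10.79/37.59) = 0.83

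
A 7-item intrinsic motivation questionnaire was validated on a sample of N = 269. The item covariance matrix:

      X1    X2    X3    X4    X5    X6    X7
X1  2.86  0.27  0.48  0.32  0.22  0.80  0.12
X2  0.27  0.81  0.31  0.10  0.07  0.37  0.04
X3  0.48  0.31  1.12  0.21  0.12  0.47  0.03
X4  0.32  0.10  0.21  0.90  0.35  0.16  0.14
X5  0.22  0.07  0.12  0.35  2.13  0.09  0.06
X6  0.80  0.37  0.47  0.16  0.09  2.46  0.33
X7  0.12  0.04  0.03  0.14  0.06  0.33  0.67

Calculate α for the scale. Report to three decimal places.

α = 0.560

ΣVar(i) = 2.86 + 0.81 + 1.12 + 0.90 + 2.13 + 2.46 + 0.67 = 10.95
Σ_{i<j} σ_ij = 5.06
σ²_total = 10.95 + 2 × 5.06 = 21.07
α = (k/(k−1))·(1 − ΣVar(i)/σ²_total) = (7/6)·(1 − 10.95/21.07) = 0.560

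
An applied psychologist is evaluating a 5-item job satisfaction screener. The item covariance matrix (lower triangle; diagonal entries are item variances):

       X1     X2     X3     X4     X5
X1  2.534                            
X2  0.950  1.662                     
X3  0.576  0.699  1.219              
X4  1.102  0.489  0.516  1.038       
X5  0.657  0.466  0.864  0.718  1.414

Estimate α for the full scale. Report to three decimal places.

sum of item variances = 2.534 + 1.662 + 1.219 + 1.038 + 1.414 = 7.867
Sum of the distinct covariances = 7.037
σ²_T = 7.867 + 2 × 7.037 = 21.941
α = (k/(k−1))·(1 − sum of item variances/σ²_T) = (5/4)·(1 − 7.867/21.941) = 0.802

α = 0.802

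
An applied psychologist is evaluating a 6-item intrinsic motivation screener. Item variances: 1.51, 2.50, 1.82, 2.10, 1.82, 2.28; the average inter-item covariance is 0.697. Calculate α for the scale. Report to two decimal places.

Σσᵢ² = 1.51 + 2.50 + 1.82 + 2.10 + 1.82 + 2.28 = 12.03
Sum of the 15 distinct covariances = 15 × 0.697 = 10.455
σ²_total = Σσᵢ² + 2·Σcov = 12.03 + 2 × 10.455 = 32.940
α = (6/5)·(1 − 12.03/32.940) = 0.76

α = 0.76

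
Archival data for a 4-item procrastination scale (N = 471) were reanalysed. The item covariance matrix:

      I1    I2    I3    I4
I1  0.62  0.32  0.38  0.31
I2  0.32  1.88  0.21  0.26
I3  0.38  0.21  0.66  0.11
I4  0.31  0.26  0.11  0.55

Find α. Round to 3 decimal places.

α = 0.615

ΣVar(i) = 0.62 + 1.88 + 0.66 + 0.55 = 3.71
Sum of off-diagonal covariances = 1.59
σ²_T = 3.71 + 2 × 1.59 = 6.89
α = (k/(k−1))·(1 − ΣVar(i)/σ²_T) = (4/3)·(1 − 3.71/6.89) = 0.615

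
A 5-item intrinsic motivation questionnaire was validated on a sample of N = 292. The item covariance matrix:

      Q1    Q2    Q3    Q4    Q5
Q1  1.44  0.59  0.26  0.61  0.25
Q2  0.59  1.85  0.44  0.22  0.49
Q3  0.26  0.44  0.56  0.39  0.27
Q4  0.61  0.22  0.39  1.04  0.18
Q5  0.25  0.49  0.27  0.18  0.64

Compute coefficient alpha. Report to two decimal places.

Σσ²ᵢ = 1.44 + 1.85 + 0.56 + 1.04 + 0.64 = 5.53
Sum of the distinct covariances = 3.70
σ²_total = 5.53 + 2 × 3.70 = 12.93
α = (k/(k−1))·(1 − Σσ²ᵢ/σ²_total) = (5/4)·(1 − 5.53/12.93) = 0.72

α = 0.72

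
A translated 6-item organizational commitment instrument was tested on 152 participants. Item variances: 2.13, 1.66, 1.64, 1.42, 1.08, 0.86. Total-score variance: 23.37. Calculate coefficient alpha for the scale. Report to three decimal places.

ΣVar(i) = 2.13 + 1.66 + 1.64 + 1.42 + 1.08 + 0.86 = 8.79
α = (k/(k−1))·(1 − ΣVar(i)/σ²_T) = (6/5)·(1 − 8.79/23.37) = 0.749

α = 0.749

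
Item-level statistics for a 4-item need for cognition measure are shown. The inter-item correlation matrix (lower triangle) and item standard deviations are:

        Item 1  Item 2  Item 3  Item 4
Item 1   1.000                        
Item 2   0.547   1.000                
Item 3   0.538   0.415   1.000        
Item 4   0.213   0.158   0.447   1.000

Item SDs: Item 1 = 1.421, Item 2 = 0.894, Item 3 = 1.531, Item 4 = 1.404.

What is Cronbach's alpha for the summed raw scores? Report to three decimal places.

Σσ²ᵢ = 1.421² + 0.894² + 1.531² + 1.404² = 7.1337
Covariances σ_ij = r_ij · s_i · s_j:
  σ(Item 1,Item 2) = 0.547 × 1.421 × 0.894 = 0.6949
  σ(Item 1,Item 3) = 0.538 × 1.421 × 1.531 = 1.1704
  σ(Item 1,Item 4) = 0.213 × 1.421 × 1.404 = 0.4250
  σ(Item 2,Item 3) = 0.415 × 0.894 × 1.531 = 0.5680
  σ(Item 2,Item 4) = 0.158 × 0.894 × 1.404 = 0.1983
  σ(Item 3,Item 4) = 0.447 × 1.531 × 1.404 = 0.9608
σ²_T = Σσ²ᵢ + 2·Σσ_ij = 7.1337 + 2 × 4.0174 = 15.1685
α = (4/3)·(1 − 7.1337/15.1685) = 0.706

α = 0.706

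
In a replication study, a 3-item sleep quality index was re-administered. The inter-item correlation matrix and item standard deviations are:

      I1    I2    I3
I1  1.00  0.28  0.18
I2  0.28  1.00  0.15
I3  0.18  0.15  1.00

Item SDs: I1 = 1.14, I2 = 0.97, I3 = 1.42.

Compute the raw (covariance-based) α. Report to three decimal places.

α = 0.413

Σσ²ᵢ = 1.14² + 0.97² + 1.42² = 4.2569
Covariances σ_ij = r_ij · s_i · s_j:
  σ(I1,I2) = 0.28 × 1.14 × 0.97 = 0.3096
  σ(I1,I3) = 0.18 × 1.14 × 1.42 = 0.2914
  σ(I2,I3) = 0.15 × 0.97 × 1.42 = 0.2066
σ²_T = Σσ²ᵢ + 2·Σσ_ij = 4.2569 + 2 × 0.8076 = 5.8721
α = (3/2)·(1 − 4.2569/5.8721) = 0.413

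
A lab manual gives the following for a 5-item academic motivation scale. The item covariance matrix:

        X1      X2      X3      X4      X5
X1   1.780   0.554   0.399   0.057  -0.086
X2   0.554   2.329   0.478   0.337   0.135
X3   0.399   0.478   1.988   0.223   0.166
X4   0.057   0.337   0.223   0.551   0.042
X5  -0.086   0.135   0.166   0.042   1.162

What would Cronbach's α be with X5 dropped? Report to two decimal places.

α = 0.51

Remaining items: X1, X2, X3, X4 (k = 4).
Σσᵢ² = 1.780 + 2.329 + 1.988 + 0.551 = 6.648
Var(T) = 6.648 + 2 × 2.048 = 10.744
α (item deleted) = (4/3)·(1 − 6.648/10.744) = 0.51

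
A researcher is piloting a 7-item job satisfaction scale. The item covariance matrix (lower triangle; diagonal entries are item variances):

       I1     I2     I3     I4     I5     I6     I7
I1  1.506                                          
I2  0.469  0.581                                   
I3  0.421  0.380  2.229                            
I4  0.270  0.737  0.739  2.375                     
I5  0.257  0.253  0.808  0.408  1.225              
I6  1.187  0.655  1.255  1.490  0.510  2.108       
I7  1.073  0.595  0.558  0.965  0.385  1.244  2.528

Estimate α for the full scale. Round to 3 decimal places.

sum of item variances = 1.506 + 0.581 + 2.229 + 2.375 + 1.225 + 2.108 + 2.528 = 12.552
Σ_{i<j} σ_ij = 14.659
σ²_total = 12.552 + 2 × 14.659 = 41.870
α = (k/(k−1))·(1 − sum of item variances/σ²_total) = (7/6)·(1 − 12.552/41.870) = 0.817

α = 0.817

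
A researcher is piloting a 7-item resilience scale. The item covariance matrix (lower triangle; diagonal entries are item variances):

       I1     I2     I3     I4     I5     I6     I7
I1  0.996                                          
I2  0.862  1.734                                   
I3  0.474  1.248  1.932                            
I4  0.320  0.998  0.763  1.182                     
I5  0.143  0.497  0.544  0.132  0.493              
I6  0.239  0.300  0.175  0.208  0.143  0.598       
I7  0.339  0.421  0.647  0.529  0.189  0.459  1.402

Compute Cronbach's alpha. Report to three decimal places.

Σσᵢ² = 0.996 + 1.734 + 1.932 + 1.182 + 0.493 + 0.598 + 1.402 = 8.337
Sum of off-diagonal covariances = 9.630
Var(T) = 8.337 + 2 × 9.630 = 27.597
α = (k/(k−1))·(1 − Σσᵢ²/Var(T)) = (7/6)·(1 − 8.337/27.597) = 0.814

α = 0.814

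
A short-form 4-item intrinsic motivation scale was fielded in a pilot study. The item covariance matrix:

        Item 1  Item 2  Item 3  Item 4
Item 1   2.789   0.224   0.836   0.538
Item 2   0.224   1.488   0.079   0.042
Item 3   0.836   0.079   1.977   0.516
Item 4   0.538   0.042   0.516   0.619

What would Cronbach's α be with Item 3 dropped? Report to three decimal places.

Remaining items: Item 1, Item 2, Item 4 (k = 3).
Σσᵢ² = 2.789 + 1.488 + 0.619 = 4.896
Var(T) = 4.896 + 2 × 0.804 = 6.504
α (item deleted) = (3/2)·(1 − 4.896/6.504) = 0.371

α = 0.371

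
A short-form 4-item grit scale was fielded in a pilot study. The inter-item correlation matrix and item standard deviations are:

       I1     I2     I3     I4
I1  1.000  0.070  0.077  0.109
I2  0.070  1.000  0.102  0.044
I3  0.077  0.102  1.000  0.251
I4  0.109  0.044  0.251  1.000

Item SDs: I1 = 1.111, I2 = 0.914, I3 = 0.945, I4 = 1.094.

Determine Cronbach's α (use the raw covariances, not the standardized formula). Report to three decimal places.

Cronbach's α = 0.327

Σσ²ᵢ = 1.111² + 0.914² + 0.945² + 1.094² = 4.1596
Covariances σ_ij = r_ij · s_i · s_j:
  σ(I1,I2) = 0.070 × 1.111 × 0.914 = 0.0711
  σ(I1,I3) = 0.077 × 1.111 × 0.945 = 0.0808
  σ(I1,I4) = 0.109 × 1.111 × 1.094 = 0.1325
  σ(I2,I3) = 0.102 × 0.914 × 0.945 = 0.0881
  σ(I2,I4) = 0.044 × 0.914 × 1.094 = 0.0440
  σ(I3,I4) = 0.251 × 0.945 × 1.094 = 0.2595
σ²_T = Σσ²ᵢ + 2·Σσ_ij = 4.1596 + 2 × 0.6760 = 5.5116
α = (4/3)·(1 − 4.1596/5.5116) = 0.327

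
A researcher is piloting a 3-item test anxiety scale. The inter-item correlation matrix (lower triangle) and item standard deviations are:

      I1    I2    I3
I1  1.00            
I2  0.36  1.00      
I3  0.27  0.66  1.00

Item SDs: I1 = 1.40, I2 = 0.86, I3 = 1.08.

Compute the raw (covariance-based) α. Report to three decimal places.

Σσ²ᵢ = 1.40² + 0.86² + 1.08² = 3.8660
Covariances σ_ij = r_ij · s_i · s_j:
  σ(I1,I2) = 0.36 × 1.40 × 0.86 = 0.4334
  σ(I1,I3) = 0.27 × 1.40 × 1.08 = 0.4082
  σ(I2,I3) = 0.66 × 0.86 × 1.08 = 0.6130
σ²_T = Σσ²ᵢ + 2·Σσ_ij = 3.8660 + 2 × 1.4546 = 6.7752
α = (3/2)·(1 − 3.8660/6.7752) = 0.644

α = 0.644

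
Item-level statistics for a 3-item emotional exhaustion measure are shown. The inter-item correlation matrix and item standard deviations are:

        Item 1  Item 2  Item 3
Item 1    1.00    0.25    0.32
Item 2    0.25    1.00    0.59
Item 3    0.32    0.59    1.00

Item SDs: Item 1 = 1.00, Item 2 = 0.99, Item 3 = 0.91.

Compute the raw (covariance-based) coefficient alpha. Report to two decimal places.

Σσ²ᵢ = 1.00² + 0.99² + 0.91² = 2.8082
Covariances σ_ij = r_ij · s_i · s_j:
  σ(Item 1,Item 2) = 0.25 × 1.00 × 0.99 = 0.2475
  σ(Item 1,Item 3) = 0.32 × 1.00 × 0.91 = 0.2912
  σ(Item 2,Item 3) = 0.59 × 0.99 × 0.91 = 0.5315
σ²_T = Σσ²ᵢ + 2·Σσ_ij = 2.8082 + 2 × 1.0702 = 4.9486
α = (3/2)·(1 − 2.8082/4.9486) = 0.65

α = 0.65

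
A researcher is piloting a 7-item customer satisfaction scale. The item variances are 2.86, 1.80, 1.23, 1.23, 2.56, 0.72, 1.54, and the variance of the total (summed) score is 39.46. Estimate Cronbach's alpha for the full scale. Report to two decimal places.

α = 0.81

Σσ²ᵢ = 2.86 + 1.80 + 1.23 + 1.23 + 2.56 + 0.72 + 1.54 = 11.94
α = (k/(k−1))·(1 − Σσ²ᵢ/σ²_total) = (7/6)·(1 − 11.94/39.46) = 0.81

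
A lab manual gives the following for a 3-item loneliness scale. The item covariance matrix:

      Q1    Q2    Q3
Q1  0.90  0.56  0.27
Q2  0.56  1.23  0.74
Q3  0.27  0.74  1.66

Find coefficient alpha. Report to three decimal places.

coefficient alpha = 0.680

Σσᵢ² = 0.90 + 1.23 + 1.66 = 3.79
Sum of off-diagonal covariances = 1.57
σ²_total = 3.79 + 2 × 1.57 = 6.93
α = (k/(k−1))·(1 − Σσᵢ²/σ²_total) = (3/2)·(1 − 3.79/6.93) = 0.680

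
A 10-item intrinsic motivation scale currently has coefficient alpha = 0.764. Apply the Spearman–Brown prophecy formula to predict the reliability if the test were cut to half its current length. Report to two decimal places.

predicted reliability = 0.62

Length factor m = 1/2
α' = m·α / (1 − (1−m)·α)
   = 1/2 × 0.764 / (1 − (1 − 1/2) × 0.764)
   = 0.3820 / 0.6180 = 0.62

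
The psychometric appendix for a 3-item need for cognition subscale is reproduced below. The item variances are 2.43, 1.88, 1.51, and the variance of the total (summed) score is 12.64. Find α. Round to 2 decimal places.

α = 0.81

Σσ²ᵢ = 2.43 + 1.88 + 1.51 = 5.82
α = (k/(k−1))·(1 − Σσ²ᵢ/total variance) = (3/2)·(1 − 5.82/12.64) = 0.81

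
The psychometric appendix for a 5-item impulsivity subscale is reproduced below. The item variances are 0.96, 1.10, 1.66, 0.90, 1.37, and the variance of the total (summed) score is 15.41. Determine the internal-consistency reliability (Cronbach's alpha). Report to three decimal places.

Cronbach's alpha = 0.764

Σσ²ᵢ = 0.96 + 1.10 + 1.66 + 0.90 + 1.37 = 5.99
α = (k/(k−1))·(1 − Σσ²ᵢ/σ²_T) = (5/4)·(1 − 5.99/15.41) = 0.764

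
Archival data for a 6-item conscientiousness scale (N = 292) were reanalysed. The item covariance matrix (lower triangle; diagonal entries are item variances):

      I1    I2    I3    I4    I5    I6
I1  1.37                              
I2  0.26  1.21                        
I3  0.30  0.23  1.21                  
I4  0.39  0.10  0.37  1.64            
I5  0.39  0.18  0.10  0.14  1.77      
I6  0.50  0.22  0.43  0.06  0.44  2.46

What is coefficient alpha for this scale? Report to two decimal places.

Σσ²ᵢ = 1.37 + 1.21 + 1.21 + 1.64 + 1.77 + 2.46 = 9.66
Σ_{i<j} σ_ij = 4.11
σ²_T = 9.66 + 2 × 4.11 = 17.88
α = (k/(k−1))·(1 − Σσ²ᵢ/σ²_T) = (6/5)·(1 − 9.66/17.88) = 0.55

α = 0.55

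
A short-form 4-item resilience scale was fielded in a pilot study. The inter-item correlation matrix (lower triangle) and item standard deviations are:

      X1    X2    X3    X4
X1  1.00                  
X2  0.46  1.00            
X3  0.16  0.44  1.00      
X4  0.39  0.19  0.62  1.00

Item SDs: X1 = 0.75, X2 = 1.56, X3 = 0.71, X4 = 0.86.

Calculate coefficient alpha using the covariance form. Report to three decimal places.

coefficient alpha = 0.647

Σσ²ᵢ = 0.75² + 1.56² + 0.71² + 0.86² = 4.2398
Covariances σ_ij = r_ij · s_i · s_j:
  σ(X1,X2) = 0.46 × 0.75 × 1.56 = 0.5382
  σ(X1,X3) = 0.16 × 0.75 × 0.71 = 0.0852
  σ(X1,X4) = 0.39 × 0.75 × 0.86 = 0.2515
  σ(X2,X3) = 0.44 × 1.56 × 0.71 = 0.4873
  σ(X2,X4) = 0.19 × 1.56 × 0.86 = 0.2549
  σ(X3,X4) = 0.62 × 0.71 × 0.86 = 0.3786
σ²_T = Σσ²ᵢ + 2·Σσ_ij = 4.2398 + 2 × 1.9957 = 8.2312
α = (4/3)·(1 − 4.2398/8.2312) = 0.647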